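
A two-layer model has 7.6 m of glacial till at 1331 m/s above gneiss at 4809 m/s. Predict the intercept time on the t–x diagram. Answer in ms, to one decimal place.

11.0 ms

θ_c = arcsin(V₁/V₂) = arcsin(1331/4809) = 16.07°; cos θ_c = 0.9609.
tᵢ = 2h·cos θ_c / V₁ = 2·7.6·0.9609 / 1331 = 0.01097 s.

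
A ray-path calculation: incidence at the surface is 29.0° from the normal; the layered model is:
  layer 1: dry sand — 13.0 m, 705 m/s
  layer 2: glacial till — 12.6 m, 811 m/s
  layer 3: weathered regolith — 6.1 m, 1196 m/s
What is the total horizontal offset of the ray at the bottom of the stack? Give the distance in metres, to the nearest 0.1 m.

p = sin θ₁/V₁ = sin 29.0°/705 = 6.8767e-04 s/m is conserved through the stack.
Layer 1: θ = 29.00°; offset = 13.0·tan 29.00° = 7.206 m.
Layer 2: sin θ = p·811 = 0.5577 → θ = 33.90°; offset = 12.6·tan 33.90° = 8.466 m.
Layer 3: sin θ = p·1196 = 0.8225 → θ = 55.33°; offset = 6.1·tan 55.33° = 8.820 m.
Summing the layer offsets gives 24.492 m.

24.5 m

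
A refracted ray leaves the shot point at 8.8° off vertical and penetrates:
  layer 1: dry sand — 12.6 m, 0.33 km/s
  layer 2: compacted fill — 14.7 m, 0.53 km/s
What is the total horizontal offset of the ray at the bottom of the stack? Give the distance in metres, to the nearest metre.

p = sin θ₁/V₁ = sin 8.8°/0.33 = 4.6359e-01 s/km is conserved through the stack.
Layer 1: θ = 8.80°; offset = 12.6·tan 8.80° = 1.951 m.
Layer 2: sin θ = p·0.53 = 0.2457 → θ = 14.22°; offset = 14.7·tan 14.22° = 3.726 m.
Summing the layer offsets gives 5.677 m.

6 m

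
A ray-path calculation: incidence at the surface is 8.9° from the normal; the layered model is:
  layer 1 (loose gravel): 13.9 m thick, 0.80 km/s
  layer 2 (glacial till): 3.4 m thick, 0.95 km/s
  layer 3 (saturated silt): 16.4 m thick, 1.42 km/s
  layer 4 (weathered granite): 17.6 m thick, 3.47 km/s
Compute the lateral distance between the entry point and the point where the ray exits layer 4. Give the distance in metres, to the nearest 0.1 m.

23.4 m

p = sin θ₁/V₁ = sin 8.9°/0.80 = 1.9339e-01 s/km is conserved through the stack.
Layer 1: θ = 8.90°; offset = 13.9·tan 8.90° = 2.177 m.
Layer 2: sin θ = p·0.95 = 0.1837 → θ = 10.59°; offset = 3.4·tan 10.59° = 0.635 m.
Layer 3: sin θ = p·1.42 = 0.2746 → θ = 15.94°; offset = 16.4·tan 15.94° = 4.684 m.
Layer 4: sin θ = p·3.47 = 0.6711 → θ = 42.15°; offset = 17.6·tan 42.15° = 15.930 m.
Σ offsets = 23.426 m.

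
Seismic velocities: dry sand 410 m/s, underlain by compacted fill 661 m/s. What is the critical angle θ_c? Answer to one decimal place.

38.3°

At critical incidence the refracted ray runs along the interface (θ₂ = 90°), so sin θ_c = V₁/V₂.
θ_c = arcsin(410/661) = arcsin 0.6203 = 38.34°.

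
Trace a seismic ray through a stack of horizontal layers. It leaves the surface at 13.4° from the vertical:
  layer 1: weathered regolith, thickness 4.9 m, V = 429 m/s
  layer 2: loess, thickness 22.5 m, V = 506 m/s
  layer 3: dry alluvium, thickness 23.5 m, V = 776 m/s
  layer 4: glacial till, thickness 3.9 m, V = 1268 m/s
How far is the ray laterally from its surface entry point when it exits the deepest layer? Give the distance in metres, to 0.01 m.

Ray parameter p = sin 13.4° / 429 m/s = 5.4020e-04 s/m.
Layer 1: θ = 13.40°; offset = 4.9·tan 13.40° = 1.1673 m.
Layer 2: sin θ = p·506 = 0.2733 → θ = 15.86°; offset = 22.5·tan 15.86° = 6.3937 m.
Layer 3: sin θ = p·776 = 0.4192 → θ = 24.78°; offset = 23.5·tan 24.78° = 10.8506 m.
Layer 4: sin θ = p·1268 = 0.6850 → θ = 43.23°; offset = 3.9·tan 43.23° = 3.6667 m.
Summing the layer offsets gives 22.0784 m.

22.08 m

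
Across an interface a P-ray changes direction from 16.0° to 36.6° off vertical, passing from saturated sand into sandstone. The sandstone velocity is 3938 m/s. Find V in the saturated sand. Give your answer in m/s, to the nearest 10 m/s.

1820 m/s

sin 16.0° = 0.2756; sin 36.6° = 0.5962.
V₁ = V₂·(sin θ₁/sin θ₂) = 3938·(0.2756/0.5962) = 1820.55 m/s.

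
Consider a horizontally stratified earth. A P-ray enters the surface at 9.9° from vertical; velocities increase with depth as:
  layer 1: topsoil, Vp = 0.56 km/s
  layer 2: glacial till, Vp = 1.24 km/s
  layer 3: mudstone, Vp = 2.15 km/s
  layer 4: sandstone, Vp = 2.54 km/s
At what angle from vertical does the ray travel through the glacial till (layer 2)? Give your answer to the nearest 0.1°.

Snell's law across each interface conserves sin θ / V, so sin θ_2 = V_2·sin θ₁/V₁.
sin θ_2 = 1.24 × sin 9.9° / 0.56 = 0.3807.
θ_2 = 22.38° from the vertical.

22.4°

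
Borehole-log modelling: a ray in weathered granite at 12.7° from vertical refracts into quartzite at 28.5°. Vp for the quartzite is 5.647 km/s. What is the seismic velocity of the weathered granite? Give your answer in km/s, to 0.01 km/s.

Snell's law: sin 12.7°/V₁ = sin 28.5°/V₂.
V₁ = V₂·sin 12.7°/sin 28.5° = 5.647 × 0.4607 = 2.60 km/s.

2.60 km/s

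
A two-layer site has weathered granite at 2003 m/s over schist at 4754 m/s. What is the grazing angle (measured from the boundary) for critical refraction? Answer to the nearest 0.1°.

65.1°

At critical incidence the refracted ray runs along the interface (θ₂ = 90°), so sin θ_c = V₁/V₂.
θ_c = arcsin(2003/4754) = arcsin 0.4213 = 24.92°.
Measured from the interface: 90° − 24.92° = 65.08°.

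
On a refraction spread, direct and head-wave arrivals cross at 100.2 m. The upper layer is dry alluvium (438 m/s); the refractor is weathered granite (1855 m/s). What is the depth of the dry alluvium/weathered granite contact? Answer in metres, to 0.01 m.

x_cross = 2h·√((V₂+V₁)/(V₂−V₁)) → h = x_cross / (2·√((V₂+V₁)/(V₂−V₁))).
√((V₂+V₁)/(V₂−V₁)) = √((1855+438)/(1855−438)) = 1.2721.
h = 100.2 / (2·1.2721) = 39.38 m.

39.38 m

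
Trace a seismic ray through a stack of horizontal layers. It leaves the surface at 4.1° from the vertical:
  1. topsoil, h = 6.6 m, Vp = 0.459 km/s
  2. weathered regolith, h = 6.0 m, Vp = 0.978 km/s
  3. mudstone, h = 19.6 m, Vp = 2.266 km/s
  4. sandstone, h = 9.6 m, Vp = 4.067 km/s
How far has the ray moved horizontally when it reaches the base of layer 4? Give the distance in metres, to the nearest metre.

Apply Snell's law at each interface; in layer i the horizontal offset is hᵢ·tan θᵢ.
Layer 1: θ = 4.10°; offset = 6.6·tan 4.10° = 0.473 m.
Layer 2: sin θ = 0.978·sin 4.1°/0.459 = 0.1523, θ = 8.76°; offset = 6.0·tan 8.76° = 0.925 m.
Layer 3: sin θ = 2.266·sin 4.1°/0.459 = 0.3530, θ = 20.67°; offset = 19.6·tan 20.67° = 7.394 m.
Layer 4: sin θ = 4.067·sin 4.1°/0.459 = 0.6335, θ = 39.31°; offset = 9.6·tan 39.31° = 7.860 m.
Total horizontal offset = 16.652 m.

17 m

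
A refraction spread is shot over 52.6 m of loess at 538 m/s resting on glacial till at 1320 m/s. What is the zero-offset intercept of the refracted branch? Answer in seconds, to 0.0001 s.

tᵢ = 2h·√(V₂²−V₁²)/(V₁V₂).
√(V₂²−V₁²) = √(1320²−538²) = 1205.4 m/s.
tᵢ = 2·52.6·1205.4/(538·1320) = 0.17856 s.

0.1786 s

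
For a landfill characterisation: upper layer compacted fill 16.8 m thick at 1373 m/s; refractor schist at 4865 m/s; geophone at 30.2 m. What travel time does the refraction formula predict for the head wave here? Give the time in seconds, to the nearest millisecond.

t = x/V₂ + 2h·√(V₂²−V₁²)/(V₁V₂).
√(V₂²−V₁²) = √(4865²−1373²) = 4667.2 m/s; delay term = 2·16.8·4667.2/(1373·4865) = 0.02348 s.
t = 30.2/4865 + 0.02348 = 0.02968 s.

0.030 s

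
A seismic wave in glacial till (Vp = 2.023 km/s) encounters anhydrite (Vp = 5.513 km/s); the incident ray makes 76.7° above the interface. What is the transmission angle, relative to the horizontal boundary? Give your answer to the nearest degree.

Angle from the normal: 90° − 76.7° = 13.3°.
Snell's law: sin θ₂ = (V₂/V₁)·sin θ₁ = (5.513/2.023)·sin 13.3° = 0.6269.
θ₂ = sin⁻¹(0.6269) = 38.82° (from vertical).
From the interface: 90° − 38.82° = 51.18°.

51°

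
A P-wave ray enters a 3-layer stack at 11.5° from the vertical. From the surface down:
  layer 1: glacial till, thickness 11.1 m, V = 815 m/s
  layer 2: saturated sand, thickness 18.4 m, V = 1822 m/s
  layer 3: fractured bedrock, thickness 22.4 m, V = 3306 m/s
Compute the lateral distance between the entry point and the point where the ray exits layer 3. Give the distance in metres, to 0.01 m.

Apply Snell's law at each interface; in layer i the horizontal offset is hᵢ·tan θᵢ.
Layer 1: θ = 11.50°; offset = 11.1·tan 11.50° = 2.2583 m.
Layer 2: sin θ = 1822·sin 11.5°/815 = 0.4457, θ = 26.47°; offset = 18.4·tan 26.47° = 9.1612 m.
Layer 3: sin θ = 3306·sin 11.5°/815 = 0.8087, θ = 53.97°; offset = 22.4·tan 53.97° = 30.7987 m.
Total horizontal offset = 42.2183 m.

42.22 m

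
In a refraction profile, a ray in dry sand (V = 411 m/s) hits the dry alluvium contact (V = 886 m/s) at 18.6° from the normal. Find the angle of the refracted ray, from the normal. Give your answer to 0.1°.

Snell's law: sin θ₂ = (V₂/V₁)·sin θ₁ = (886/411)·sin 18.6° = 0.6876.
θ₂ = arcsin 0.6876 = 43.44° from the normal.

43.4°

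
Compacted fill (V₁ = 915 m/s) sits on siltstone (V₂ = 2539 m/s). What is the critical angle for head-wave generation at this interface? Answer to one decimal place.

Critical incidence: sin θ_c = V₁/V₂ = 915/2539 = 0.3604.
θ_c = arcsin 0.3604 = 21.12°.

21.1°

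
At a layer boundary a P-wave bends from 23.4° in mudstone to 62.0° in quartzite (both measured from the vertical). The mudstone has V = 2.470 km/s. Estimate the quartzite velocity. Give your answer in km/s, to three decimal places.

Snell's law: sin 23.4°/V₁ = sin 62.0°/V₂.
V₂ = V₁·sin 62.0°/sin 23.4° = 2.470 × 2.2232 = 5.491 km/s.

5.491 km/s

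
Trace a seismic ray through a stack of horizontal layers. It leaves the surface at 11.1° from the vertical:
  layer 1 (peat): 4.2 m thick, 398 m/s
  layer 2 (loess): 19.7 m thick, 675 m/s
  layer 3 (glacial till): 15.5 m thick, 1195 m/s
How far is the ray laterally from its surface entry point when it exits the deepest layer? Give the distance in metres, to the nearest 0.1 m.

18.6 m

Apply Snell's law at each interface; in layer i the horizontal offset is hᵢ·tan θᵢ.
Layer 1: θ = 11.10°; offset = 4.2·tan 11.10° = 0.824 m.
Layer 2: sin θ = 675·sin 11.1°/398 = 0.3265, θ = 19.06°; offset = 19.7·tan 19.06° = 6.805 m.
Layer 3: sin θ = 1195·sin 11.1°/398 = 0.5780, θ = 35.31°; offset = 15.5·tan 35.31° = 10.980 m.
Total horizontal offset = 18.609 m.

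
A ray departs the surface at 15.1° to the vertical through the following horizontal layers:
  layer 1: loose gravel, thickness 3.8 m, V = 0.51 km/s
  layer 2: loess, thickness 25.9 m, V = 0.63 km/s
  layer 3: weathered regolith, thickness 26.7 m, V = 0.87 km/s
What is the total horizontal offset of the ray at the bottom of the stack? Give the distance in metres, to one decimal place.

23.1 m

Apply Snell's law at each interface; in layer i the horizontal offset is hᵢ·tan θᵢ.
Layer 1: θ = 15.10°; offset = 3.8·tan 15.10° = 1.025 m.
Layer 2: sin θ = 0.63·sin 15.1°/0.51 = 0.3218, θ = 18.77°; offset = 25.9·tan 18.77° = 8.803 m.
Layer 3: sin θ = 0.87·sin 15.1°/0.51 = 0.4444, θ = 26.38°; offset = 26.7·tan 26.38° = 13.245 m.
Summing the layer offsets gives 23.073 m.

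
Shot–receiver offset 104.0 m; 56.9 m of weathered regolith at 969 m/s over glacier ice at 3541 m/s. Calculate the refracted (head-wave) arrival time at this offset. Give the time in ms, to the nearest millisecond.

θ_c = arcsin(V₁/V₂) = arcsin(969/3541) = 15.88°, cos θ_c = 0.9618.
Intercept time tᵢ = 2h cos θ_c / V₁ = 2·56.9·0.9618/969 = 0.11296 s.
t = x/V₂ + tᵢ = 104.0/3541 + 0.11296 = 0.14233 s.

142 ms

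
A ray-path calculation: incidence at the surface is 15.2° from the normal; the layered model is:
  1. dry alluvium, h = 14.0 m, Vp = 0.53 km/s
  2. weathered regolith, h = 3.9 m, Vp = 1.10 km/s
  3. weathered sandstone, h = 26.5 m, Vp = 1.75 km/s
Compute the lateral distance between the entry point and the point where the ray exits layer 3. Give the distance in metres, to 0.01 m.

52.17 m

p = sin θ₁/V₁ = sin 15.2°/0.53 = 4.9470e-01 s/km is conserved through the stack.
Layer 1: θ = 15.20°; offset = 14.0·tan 15.20° = 3.8037 m.
Layer 2: sin θ = p·1.10 = 0.5442 → θ = 32.97°; offset = 3.9·tan 32.97° = 2.5296 m.
Layer 3: sin θ = p·1.75 = 0.8657 → θ = 59.96°; offset = 26.5·tan 59.96° = 45.8345 m.
Summing the layer offsets gives 52.1678 m.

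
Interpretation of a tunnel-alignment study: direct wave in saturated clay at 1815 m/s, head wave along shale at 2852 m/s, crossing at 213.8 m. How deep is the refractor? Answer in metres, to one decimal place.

50.4 m

x_cross = 2h·√((V₂+V₁)/(V₂−V₁)) → h = x_cross / (2·√((V₂+V₁)/(V₂−V₁))).
√((V₂+V₁)/(V₂−V₁)) = √((2852+1815)/(2852−1815)) = 2.1214.
h = 213.8 / (2·2.1214) = 50.39 m.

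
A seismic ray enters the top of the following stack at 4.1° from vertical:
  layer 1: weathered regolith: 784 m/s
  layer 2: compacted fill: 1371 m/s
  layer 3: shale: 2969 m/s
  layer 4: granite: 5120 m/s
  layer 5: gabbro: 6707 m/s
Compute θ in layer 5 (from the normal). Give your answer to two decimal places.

37.71°

Ray parameter p = sin 4.1° / 784 = 9.1196e-05 s/m.
sin θ_5 = p·V_5 = 9.1196e-05 × 6707 = 0.6116.
θ_5 = arcsin 0.6116 = 37.71°.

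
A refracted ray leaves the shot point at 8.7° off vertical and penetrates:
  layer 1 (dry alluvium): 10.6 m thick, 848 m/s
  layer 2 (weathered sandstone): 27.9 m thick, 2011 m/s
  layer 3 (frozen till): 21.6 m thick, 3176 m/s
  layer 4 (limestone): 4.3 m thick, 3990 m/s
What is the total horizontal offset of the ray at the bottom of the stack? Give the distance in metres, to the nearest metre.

p = sin θ₁/V₁ = sin 8.7°/848 = 1.7837e-04 s/m is conserved through the stack.
Layer 1: θ = 8.70°; offset = 10.6·tan 8.70° = 1.622 m.
Layer 2: sin θ = p·2011 = 0.3587 → θ = 21.02°; offset = 27.9·tan 21.02° = 10.722 m.
Layer 3: sin θ = p·3176 = 0.5665 → θ = 34.51°; offset = 21.6·tan 34.51° = 14.849 m.
Layer 4: sin θ = p·3990 = 0.7117 → θ = 45.37°; offset = 4.3·tan 45.37° = 4.357 m.
Summing the layer offsets gives 31.550 m.

32 m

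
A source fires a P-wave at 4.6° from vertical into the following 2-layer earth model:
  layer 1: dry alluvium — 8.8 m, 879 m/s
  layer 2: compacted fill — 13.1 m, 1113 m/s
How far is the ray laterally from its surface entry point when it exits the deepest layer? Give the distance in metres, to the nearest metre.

Apply Snell's law at each interface; in layer i the horizontal offset is hᵢ·tan θᵢ.
Layer 1: θ = 4.60°; offset = 8.8·tan 4.60° = 0.708 m.
Layer 2: sin θ = 1113·sin 4.6°/879 = 0.1015, θ = 5.83°; offset = 13.1·tan 5.83° = 1.337 m.
Σ offsets = 2.045 m.

2 m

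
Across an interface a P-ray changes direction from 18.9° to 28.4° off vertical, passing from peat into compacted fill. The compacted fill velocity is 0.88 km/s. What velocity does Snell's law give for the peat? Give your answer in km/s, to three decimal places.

0.599 km/s

sin 18.9° = 0.3239; sin 28.4° = 0.4756.
V₁ = V₂·(sin θ₁/sin θ₂) = 0.88·(0.3239/0.4756) = 0.599 km/s.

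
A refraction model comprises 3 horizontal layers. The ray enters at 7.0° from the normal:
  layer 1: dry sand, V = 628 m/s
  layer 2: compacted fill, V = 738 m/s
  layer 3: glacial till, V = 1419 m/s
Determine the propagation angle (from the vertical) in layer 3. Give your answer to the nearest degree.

16°

Snell's law across each interface conserves sin θ / V, so sin θ_3 = V_3·sin θ₁/V₁.
sin θ_3 = 1419 × sin 7.0° / 628 = 0.2754.
θ_3 = arcsin 0.2754 = 15.98°.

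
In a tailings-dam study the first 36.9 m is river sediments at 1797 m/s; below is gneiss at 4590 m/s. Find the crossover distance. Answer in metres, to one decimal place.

111.6 m

x_cross = 2h·√((V₂+V₁)/(V₂−V₁)).
(V₂+V₁)/(V₂−V₁) = (4590+1797)/(4590−1797) = 2.2868; √ = 1.5122.
x_cross = 2·36.9·1.5122 = 111.60 m.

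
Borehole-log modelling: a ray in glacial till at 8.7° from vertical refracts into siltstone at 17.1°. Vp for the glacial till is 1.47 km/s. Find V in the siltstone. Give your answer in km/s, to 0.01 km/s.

sin 8.7° = 0.1513; sin 17.1° = 0.2940.
V₂ = V₁·(sin θ₂/sin θ₁) = 1.47·(0.2940/0.1513) = 2.86 km/s.

2.86 km/s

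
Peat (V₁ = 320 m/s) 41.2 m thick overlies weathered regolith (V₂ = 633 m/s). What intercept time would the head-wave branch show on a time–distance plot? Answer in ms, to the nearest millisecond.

tᵢ = 2h·√(V₂²−V₁²)/(V₁V₂).
√(V₂²−V₁²) = √(633²−320²) = 546.2 m/s.
tᵢ = 2·41.2·546.2/(320·633) = 0.22217 s.

222 ms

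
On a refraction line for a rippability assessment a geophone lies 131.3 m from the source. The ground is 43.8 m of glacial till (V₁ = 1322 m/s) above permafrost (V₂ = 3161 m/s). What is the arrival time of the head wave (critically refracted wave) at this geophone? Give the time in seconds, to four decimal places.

0.1017 s

t = x/V₂ + 2h·√(V₂²−V₁²)/(V₁V₂).
√(V₂²−V₁²) = √(3161²−1322²) = 2871.3 m/s; delay term = 2·43.8·2871.3/(1322·3161) = 0.06019 s.
t = 131.3/3161 + 0.06019 = 0.10173 s.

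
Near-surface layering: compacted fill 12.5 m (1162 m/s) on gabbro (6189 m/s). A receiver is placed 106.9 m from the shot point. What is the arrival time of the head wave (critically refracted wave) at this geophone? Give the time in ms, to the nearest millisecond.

θ_c = arcsin(V₁/V₂) = arcsin(1162/6189) = 10.82°, cos θ_c = 0.9822.
Intercept time tᵢ = 2h cos θ_c / V₁ = 2·12.5·0.9822/1162 = 0.02113 s.
t = x/V₂ + tᵢ = 106.9/6189 + 0.02113 = 0.03840 s.

38 ms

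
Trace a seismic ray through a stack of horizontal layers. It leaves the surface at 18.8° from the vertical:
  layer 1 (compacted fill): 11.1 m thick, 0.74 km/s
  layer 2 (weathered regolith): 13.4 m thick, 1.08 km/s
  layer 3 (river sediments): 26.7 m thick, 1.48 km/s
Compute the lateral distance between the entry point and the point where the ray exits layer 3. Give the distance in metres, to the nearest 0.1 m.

33.4 m

Apply Snell's law at each interface; in layer i the horizontal offset is hᵢ·tan θᵢ.
Layer 1: θ = 18.80°; offset = 11.1·tan 18.80° = 3.779 m.
Layer 2: sin θ = 1.08·sin 18.8°/0.74 = 0.4703, θ = 28.06°; offset = 13.4·tan 28.06° = 7.142 m.
Layer 3: sin θ = 1.48·sin 18.8°/0.74 = 0.6445, θ = 40.13°; offset = 26.7·tan 40.13° = 22.508 m.
Summing the layer offsets gives 33.428 m.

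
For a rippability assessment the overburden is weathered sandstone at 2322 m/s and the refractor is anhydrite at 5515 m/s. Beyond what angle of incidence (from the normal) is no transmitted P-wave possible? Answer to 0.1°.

Critical incidence: sin θ_c = V₁/V₂ = 2322/5515 = 0.4210.
θ_c = arcsin 0.4210 = 24.90°.

24.9°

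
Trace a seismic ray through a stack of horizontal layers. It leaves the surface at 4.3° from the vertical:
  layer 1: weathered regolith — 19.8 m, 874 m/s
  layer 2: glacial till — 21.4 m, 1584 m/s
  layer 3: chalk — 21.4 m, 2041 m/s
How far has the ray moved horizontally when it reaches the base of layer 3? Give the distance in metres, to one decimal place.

8.2 m

Apply Snell's law at each interface; in layer i the horizontal offset is hᵢ·tan θᵢ.
Layer 1: θ = 4.30°; offset = 19.8·tan 4.30° = 1.489 m.
Layer 2: sin θ = 1584·sin 4.3°/874 = 0.1359, θ = 7.81°; offset = 21.4·tan 7.81° = 2.935 m.
Layer 3: sin θ = 2041·sin 4.3°/874 = 0.1751, θ = 10.08°; offset = 21.4·tan 10.08° = 3.806 m.
Summing the layer offsets gives 8.230 m.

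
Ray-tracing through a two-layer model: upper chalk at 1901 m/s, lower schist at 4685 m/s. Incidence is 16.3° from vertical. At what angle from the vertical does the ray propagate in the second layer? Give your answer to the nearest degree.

44°

Snell's law: sin θ₂ = (V₂/V₁)·sin θ₁ = (4685/1901)·sin 16.3° = 0.6917.
θ₂ = sin⁻¹(0.6917) = 43.76° (from vertical).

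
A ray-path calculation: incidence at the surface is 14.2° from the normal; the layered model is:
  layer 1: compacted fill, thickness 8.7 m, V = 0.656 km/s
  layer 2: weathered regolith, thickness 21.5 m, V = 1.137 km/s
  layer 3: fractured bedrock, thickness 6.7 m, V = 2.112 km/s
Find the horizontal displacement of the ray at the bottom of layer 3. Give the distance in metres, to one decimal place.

Ray parameter p = sin 14.2° / 0.656 km/s = 3.7394e-01 s/km.
Layer 1: θ = 14.20°; offset = 8.7·tan 14.20° = 2.201 m.
Layer 2: sin θ = p·1.137 = 0.4252 → θ = 25.16°; offset = 21.5·tan 25.16° = 10.100 m.
Layer 3: sin θ = p·2.112 = 0.7898 → θ = 52.16°; offset = 6.7·tan 52.16° = 8.626 m.
Summing the layer offsets gives 20.927 m.

20.9 m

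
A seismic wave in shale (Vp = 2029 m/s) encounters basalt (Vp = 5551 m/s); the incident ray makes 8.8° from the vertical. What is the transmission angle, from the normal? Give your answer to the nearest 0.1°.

Snell's law: sin θ₂ = (V₂/V₁)·sin θ₁ = (5551/2029)·sin 8.8° = 0.4185.
θ₂ = sin⁻¹(0.4185) = 24.74° (from vertical).

24.7°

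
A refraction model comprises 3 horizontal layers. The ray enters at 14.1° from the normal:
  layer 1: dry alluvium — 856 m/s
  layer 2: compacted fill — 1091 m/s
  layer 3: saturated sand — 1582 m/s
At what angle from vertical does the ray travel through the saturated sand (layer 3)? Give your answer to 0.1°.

26.8°

Ray parameter p = sin 14.1° / 856 = 2.8460e-04 s/m.
sin θ_3 = p·V_3 = 2.8460e-04 × 1582 = 0.4502.
θ_3 = arcsin 0.4502 = 26.76°.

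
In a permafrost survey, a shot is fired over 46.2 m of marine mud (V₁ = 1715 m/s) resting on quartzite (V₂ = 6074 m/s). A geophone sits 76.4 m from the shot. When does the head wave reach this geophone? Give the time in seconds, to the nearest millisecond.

0.064 s

θ_c = arcsin(V₁/V₂) = arcsin(1715/6074) = 16.40°, cos θ_c = 0.9593.
Intercept time tᵢ = 2h cos θ_c / V₁ = 2·46.2·0.9593/1715 = 0.05169 s.
t = x/V₂ + tᵢ = 76.4/6074 + 0.05169 = 0.06426 s.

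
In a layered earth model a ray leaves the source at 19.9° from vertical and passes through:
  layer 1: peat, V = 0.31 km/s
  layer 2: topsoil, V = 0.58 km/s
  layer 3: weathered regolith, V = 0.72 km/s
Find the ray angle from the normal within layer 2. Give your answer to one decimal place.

Snell's law across each interface conserves sin θ / V, so sin θ_2 = V_2·sin θ₁/V₁.
sin θ_2 = 0.58 × sin 19.9° / 0.31 = 0.6368.
θ_2 = 39.56° from the vertical.

39.6°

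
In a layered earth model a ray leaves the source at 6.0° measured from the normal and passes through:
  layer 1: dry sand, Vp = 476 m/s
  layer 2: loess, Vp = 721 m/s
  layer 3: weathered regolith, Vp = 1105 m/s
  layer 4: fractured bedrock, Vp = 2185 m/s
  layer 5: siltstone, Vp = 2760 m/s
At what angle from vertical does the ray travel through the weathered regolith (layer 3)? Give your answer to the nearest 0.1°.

14.0°

Snell's law across each interface conserves sin θ / V, so sin θ_3 = V_3·sin θ₁/V₁.
sin θ_3 = 1105 × sin 6.0° / 476 = 0.2427.
θ_3 = 14.04° from the vertical.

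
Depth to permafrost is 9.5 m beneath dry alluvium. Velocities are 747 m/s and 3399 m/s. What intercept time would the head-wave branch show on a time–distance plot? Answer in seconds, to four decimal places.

0.0248 s

tᵢ = 2h·√(V₂²−V₁²)/(V₁V₂).
√(V₂²−V₁²) = √(3399²−747²) = 3315.9 m/s.
tᵢ = 2·9.5·3315.9/(747·3399) = 0.02481 s.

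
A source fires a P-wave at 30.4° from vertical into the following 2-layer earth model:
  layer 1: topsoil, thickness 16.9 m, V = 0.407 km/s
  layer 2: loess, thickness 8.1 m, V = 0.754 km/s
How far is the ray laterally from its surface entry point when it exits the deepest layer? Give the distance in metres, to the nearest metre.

Apply Snell's law at each interface; in layer i the horizontal offset is hᵢ·tan θᵢ.
Layer 1: θ = 30.40°; offset = 16.9·tan 30.40° = 9.915 m.
Layer 2: sin θ = 0.754·sin 30.4°/0.407 = 0.9375, θ = 69.63°; offset = 8.1·tan 69.63° = 21.816 m.
Total horizontal offset = 31.731 m.

32 m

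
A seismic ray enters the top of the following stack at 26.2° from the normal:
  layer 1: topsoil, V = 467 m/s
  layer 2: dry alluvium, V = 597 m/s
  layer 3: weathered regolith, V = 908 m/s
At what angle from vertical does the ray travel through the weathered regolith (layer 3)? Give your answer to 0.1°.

59.1°

Snell's law across each interface conserves sin θ / V, so sin θ_3 = V_3·sin θ₁/V₁.
sin θ_3 = 908 × sin 26.2° / 467 = 0.8584.
θ_3 = 59.14° from the vertical.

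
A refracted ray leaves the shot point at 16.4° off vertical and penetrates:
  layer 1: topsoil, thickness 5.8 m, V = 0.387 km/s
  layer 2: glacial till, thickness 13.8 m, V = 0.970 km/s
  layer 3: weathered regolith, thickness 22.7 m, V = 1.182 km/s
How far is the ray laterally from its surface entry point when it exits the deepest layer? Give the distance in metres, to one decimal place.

54.2 m

Apply Snell's law at each interface; in layer i the horizontal offset is hᵢ·tan θᵢ.
Layer 1: θ = 16.40°; offset = 5.8·tan 16.40° = 1.707 m.
Layer 2: sin θ = 0.970·sin 16.4°/0.387 = 0.7077, θ = 45.05°; offset = 13.8·tan 45.05° = 13.822 m.
Layer 3: sin θ = 1.182·sin 16.4°/0.387 = 0.8623, θ = 59.58°; offset = 22.7·tan 59.58° = 38.662 m.
Σ offsets = 54.191 m.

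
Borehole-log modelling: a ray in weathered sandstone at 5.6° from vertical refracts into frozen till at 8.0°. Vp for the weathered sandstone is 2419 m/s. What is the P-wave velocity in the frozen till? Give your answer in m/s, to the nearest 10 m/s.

3450 m/s

sin 5.6° = 0.0976; sin 8.0° = 0.1392.
V₂ = V₁·(sin θ₂/sin θ₁) = 2419·(0.1392/0.0976) = 3449.99 m/s.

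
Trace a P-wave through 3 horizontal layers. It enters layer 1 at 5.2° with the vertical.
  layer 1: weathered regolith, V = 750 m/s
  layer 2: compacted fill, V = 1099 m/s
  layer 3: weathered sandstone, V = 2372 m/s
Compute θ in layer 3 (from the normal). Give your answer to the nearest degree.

17°

Ray parameter p = sin 5.2° / 750 = 1.2084e-04 s/m.
sin θ_3 = p·V_3 = 1.2084e-04 × 2372 = 0.2866.
θ_3 = arcsin 0.2866 = 16.66°.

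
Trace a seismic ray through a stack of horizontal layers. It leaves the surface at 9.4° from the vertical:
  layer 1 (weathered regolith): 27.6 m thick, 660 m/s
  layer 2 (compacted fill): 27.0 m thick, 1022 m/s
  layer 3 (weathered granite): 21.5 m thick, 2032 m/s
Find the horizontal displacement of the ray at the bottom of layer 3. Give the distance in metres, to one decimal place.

24.1 m

Apply Snell's law at each interface; in layer i the horizontal offset is hᵢ·tan θᵢ.
Layer 1: θ = 9.40°; offset = 27.6·tan 9.40° = 4.569 m.
Layer 2: sin θ = 1022·sin 9.4°/660 = 0.2529, θ = 14.65°; offset = 27.0·tan 14.65° = 7.058 m.
Layer 3: sin θ = 2032·sin 9.4°/660 = 0.5028, θ = 30.19°; offset = 21.5·tan 30.19° = 12.508 m.
Total horizontal offset = 24.135 m.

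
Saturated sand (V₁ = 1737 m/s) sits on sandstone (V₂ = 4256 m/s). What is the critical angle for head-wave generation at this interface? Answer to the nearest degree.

At critical incidence the refracted ray runs along the interface (θ₂ = 90°), so sin θ_c = V₁/V₂.
θ_c = arcsin(1737/4256) = arcsin 0.4081 = 24.09°.

24°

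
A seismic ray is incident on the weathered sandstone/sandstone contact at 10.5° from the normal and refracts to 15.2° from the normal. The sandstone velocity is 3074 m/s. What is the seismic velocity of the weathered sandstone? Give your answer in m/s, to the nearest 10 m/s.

2140 m/s

sin 10.5° = 0.1822; sin 15.2° = 0.2622.
V₁ = V₂·(sin θ₁/sin θ₂) = 3074·(0.1822/0.2622) = 2136.59 m/s.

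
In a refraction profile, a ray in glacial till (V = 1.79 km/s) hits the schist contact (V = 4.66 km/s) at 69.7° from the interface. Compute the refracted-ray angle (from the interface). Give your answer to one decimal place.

25.4°

Angle from the normal: 90° − 69.7° = 20.3°.
Snell's law: sin θ₂ = (V₂/V₁)·sin θ₁ = (4.66/1.79)·sin 20.3° = 0.9032.
θ₂ = arcsin 0.9032 = 64.58° from the normal.
From the interface: 90° − 64.58° = 25.42°.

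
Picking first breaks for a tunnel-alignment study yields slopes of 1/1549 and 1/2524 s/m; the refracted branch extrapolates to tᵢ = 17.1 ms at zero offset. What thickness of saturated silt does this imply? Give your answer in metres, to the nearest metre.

θ_c = arcsin(1549/2524) = 37.86°; cos θ_c = 0.7895.
tᵢ = 2h cos θ_c/V₁ ⇒ h = tᵢ·V₁/(2 cos θ_c) = 0.0171·1549/(2·0.7895) = 16.77 m.

17 m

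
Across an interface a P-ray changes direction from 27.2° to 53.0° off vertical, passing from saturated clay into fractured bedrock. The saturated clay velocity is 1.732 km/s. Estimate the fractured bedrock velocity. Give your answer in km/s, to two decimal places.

Snell's law: sin 27.2°/V₁ = sin 53.0°/V₂.
V₂ = V₁·sin 53.0°/sin 27.2° = 1.732 × 1.7472 = 3.03 km/s.

3.03 km/s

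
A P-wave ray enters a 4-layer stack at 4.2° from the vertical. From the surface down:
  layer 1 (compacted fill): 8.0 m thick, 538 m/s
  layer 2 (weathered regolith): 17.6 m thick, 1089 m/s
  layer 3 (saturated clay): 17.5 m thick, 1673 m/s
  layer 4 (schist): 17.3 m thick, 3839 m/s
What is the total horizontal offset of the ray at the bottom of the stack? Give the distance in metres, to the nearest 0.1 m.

Apply Snell's law at each interface; in layer i the horizontal offset is hᵢ·tan θᵢ.
Layer 1: θ = 4.20°; offset = 8.0·tan 4.20° = 0.587 m.
Layer 2: sin θ = 1089·sin 4.2°/538 = 0.1482, θ = 8.53°; offset = 17.6·tan 8.53° = 2.638 m.
Layer 3: sin θ = 1673·sin 4.2°/538 = 0.2277, θ = 13.16°; offset = 17.5·tan 13.16° = 4.093 m.
Layer 4: sin θ = 3839·sin 4.2°/538 = 0.5226, θ = 31.51°; offset = 17.3·tan 31.51° = 10.604 m.
Σ offsets = 17.923 m.

17.9 m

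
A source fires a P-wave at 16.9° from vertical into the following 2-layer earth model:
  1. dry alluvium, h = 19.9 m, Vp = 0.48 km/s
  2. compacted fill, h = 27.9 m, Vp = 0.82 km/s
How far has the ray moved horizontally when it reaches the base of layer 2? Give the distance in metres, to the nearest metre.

Apply Snell's law at each interface; in layer i the horizontal offset is hᵢ·tan θᵢ.
Layer 1: θ = 16.90°; offset = 19.9·tan 16.90° = 6.046 m.
Layer 2: sin θ = 0.82·sin 16.9°/0.48 = 0.4966, θ = 29.78°; offset = 27.9·tan 29.78° = 15.963 m.
Summing the layer offsets gives 22.009 m.

22 m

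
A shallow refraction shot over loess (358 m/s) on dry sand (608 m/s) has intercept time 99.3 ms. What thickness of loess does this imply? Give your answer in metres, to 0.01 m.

h = tᵢ·V₁·V₂ / (2·√(V₂²−V₁²)).
√(V₂²−V₁²) = √(608² − 358²) = 491.4 m/s.
h = 0.0993 s × 358 × 608 / (2 × 491.4) = 21.99 m.

21.99 m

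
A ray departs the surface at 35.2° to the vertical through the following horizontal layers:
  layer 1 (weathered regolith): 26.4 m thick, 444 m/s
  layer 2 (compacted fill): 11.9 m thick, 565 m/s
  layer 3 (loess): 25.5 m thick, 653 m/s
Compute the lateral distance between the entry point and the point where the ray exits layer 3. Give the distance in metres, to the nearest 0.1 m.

p = sin θ₁/V₁ = sin 35.2°/444 = 1.2983e-03 s/m is conserved through the stack.
Layer 1: θ = 35.20°; offset = 26.4·tan 35.20° = 18.623 m.
Layer 2: sin θ = p·565 = 0.7335 → θ = 47.18°; offset = 11.9·tan 47.18° = 12.843 m.
Layer 3: sin θ = p·653 = 0.8478 → θ = 57.97°; offset = 25.5·tan 57.97° = 40.761 m.
Summing the layer offsets gives 72.227 m.

72.2 m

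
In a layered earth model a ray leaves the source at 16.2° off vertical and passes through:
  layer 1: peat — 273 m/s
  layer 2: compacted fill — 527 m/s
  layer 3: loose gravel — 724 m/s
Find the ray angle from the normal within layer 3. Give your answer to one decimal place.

Snell's law across each interface conserves sin θ / V, so sin θ_3 = V_3·sin θ₁/V₁.
sin θ_3 = 724 × sin 16.2° / 273 = 0.7399.
θ_3 = 47.72° from the vertical.

47.7°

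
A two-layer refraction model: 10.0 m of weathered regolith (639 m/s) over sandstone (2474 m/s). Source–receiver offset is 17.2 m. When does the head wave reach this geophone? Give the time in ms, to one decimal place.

θ_c = arcsin(V₁/V₂) = arcsin(639/2474) = 14.97°, cos θ_c = 0.9661.
Intercept time tᵢ = 2h cos θ_c / V₁ = 2·10.0·0.9661/639 = 0.03024 s.
t = x/V₂ + tᵢ = 17.2/2474 + 0.03024 = 0.03719 s.

37.2 ms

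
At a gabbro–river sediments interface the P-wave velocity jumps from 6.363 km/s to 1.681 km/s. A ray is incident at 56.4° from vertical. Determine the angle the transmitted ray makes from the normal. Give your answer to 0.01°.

12.71°

Snell's law: sin θ₂ = (V₂/V₁)·sin θ₁ = (1.681/6.363)·sin 56.4° = 0.2200.
θ₂ = arcsin 0.2200 = 12.71° from the normal.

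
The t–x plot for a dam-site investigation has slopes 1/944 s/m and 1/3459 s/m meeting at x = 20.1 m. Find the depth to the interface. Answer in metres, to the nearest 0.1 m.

h = (x_cross/2)·√((V₂−V₁)/(V₂+V₁)).
(V₂−V₁)/(V₂+V₁) = (3459−944)/(3459+944) = 0.5712; √ = 0.7558.
h = (20.1/2)·0.7558 = 7.60 m.

7.6 m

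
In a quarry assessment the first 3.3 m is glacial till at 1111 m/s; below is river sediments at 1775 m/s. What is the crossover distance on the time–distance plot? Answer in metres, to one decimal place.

13.8 m

x_cross = 2h·√((V₂+V₁)/(V₂−V₁)).
(V₂+V₁)/(V₂−V₁) = (1775+1111)/(1775−1111) = 4.3464; √ = 2.0848.
x_cross = 2·3.3·2.0848 = 13.76 m.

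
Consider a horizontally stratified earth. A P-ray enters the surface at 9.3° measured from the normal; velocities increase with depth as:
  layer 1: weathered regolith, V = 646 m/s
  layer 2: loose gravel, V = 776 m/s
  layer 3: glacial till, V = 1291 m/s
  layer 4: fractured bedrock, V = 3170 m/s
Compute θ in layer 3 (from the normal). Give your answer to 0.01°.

Snell's law across each interface conserves sin θ / V, so sin θ_3 = V_3·sin θ₁/V₁.
sin θ_3 = 1291 × sin 9.3° / 646 = 0.3230.
θ_3 = arcsin 0.3230 = 18.84°.

18.84°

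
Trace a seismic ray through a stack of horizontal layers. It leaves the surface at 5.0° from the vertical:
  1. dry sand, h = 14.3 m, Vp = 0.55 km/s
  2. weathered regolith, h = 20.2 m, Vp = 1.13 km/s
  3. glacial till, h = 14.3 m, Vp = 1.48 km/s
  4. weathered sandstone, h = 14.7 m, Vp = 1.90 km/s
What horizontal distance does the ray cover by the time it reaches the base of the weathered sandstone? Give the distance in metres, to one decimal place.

Apply Snell's law at each interface; in layer i the horizontal offset is hᵢ·tan θᵢ.
Layer 1: θ = 5.00°; offset = 14.3·tan 5.00° = 1.251 m.
Layer 2: sin θ = 1.13·sin 5.0°/0.55 = 0.1791, θ = 10.32°; offset = 20.2·tan 10.32° = 3.677 m.
Layer 3: sin θ = 1.48·sin 5.0°/0.55 = 0.2345, θ = 13.56°; offset = 14.3·tan 13.56° = 3.450 m.
Layer 4: sin θ = 1.90·sin 5.0°/0.55 = 0.3011, θ = 17.52°; offset = 14.7·tan 17.52° = 4.641 m.
Σ offsets = 13.019 m.

13.0 m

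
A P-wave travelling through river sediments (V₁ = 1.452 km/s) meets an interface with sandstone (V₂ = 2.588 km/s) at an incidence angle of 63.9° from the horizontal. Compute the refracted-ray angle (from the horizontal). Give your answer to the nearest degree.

Convert to the normal: θ₁ = 90° − 63.9° = 26.1°.
sin θ₁/V₁ = sin θ₂/V₂ ⇒ sin θ₂ = 2.588·sin 26.1°/1.452 = 2.588·0.4399/1.452 = 0.7841.
θ₂ = sin⁻¹(0.7841) = 51.64° (from vertical).
From the interface: 90° − 51.64° = 38.36°.

38°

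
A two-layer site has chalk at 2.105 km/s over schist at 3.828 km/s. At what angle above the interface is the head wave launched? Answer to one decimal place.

Critical incidence: sin θ_c = V₁/V₂ = 2.105/3.828 = 0.5499.
θ_c = arcsin 0.5499 = 33.36°.
Measured from the interface: 90° − 33.36° = 56.64°.

56.6°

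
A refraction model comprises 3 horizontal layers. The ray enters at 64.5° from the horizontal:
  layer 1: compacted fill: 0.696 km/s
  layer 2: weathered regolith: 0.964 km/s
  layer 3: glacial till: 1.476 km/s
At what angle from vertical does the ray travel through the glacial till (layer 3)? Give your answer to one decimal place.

65.9°

From the normal: θ₁ = 90° − 64.5° = 25.5°.
Ray parameter p = sin 25.5° / 0.696 = 6.1855e-01 s/km.
sin θ_3 = p·V_3 = 6.1855e-01 × 1.476 = 0.9130.
θ_3 = 65.92° from the vertical.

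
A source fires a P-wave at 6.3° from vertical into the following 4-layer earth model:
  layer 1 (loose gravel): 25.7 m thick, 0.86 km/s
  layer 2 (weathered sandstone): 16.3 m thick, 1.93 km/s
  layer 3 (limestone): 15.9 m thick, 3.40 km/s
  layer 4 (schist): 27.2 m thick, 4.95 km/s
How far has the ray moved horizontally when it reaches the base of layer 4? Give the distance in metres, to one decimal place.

Apply Snell's law at each interface; in layer i the horizontal offset is hᵢ·tan θᵢ.
Layer 1: θ = 6.30°; offset = 25.7·tan 6.30° = 2.837 m.
Layer 2: sin θ = 1.93·sin 6.3°/0.86 = 0.2463, θ = 14.26°; offset = 16.3·tan 14.26° = 4.142 m.
Layer 3: sin θ = 3.40·sin 6.3°/0.86 = 0.4338, θ = 25.71°; offset = 15.9·tan 25.71° = 7.656 m.
Layer 4: sin θ = 4.95·sin 6.3°/0.86 = 0.6316, θ = 39.17°; offset = 27.2·tan 39.17° = 22.159 m.
Summing the layer offsets gives 36.794 m.

36.8 m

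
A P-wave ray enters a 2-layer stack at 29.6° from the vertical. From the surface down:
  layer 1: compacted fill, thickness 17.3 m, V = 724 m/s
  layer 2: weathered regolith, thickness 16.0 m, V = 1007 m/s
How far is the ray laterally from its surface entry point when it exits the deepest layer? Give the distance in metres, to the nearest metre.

25 m

p = sin θ₁/V₁ = sin 29.6°/724 = 6.8224e-04 s/m is conserved through the stack.
Layer 1: θ = 29.60°; offset = 17.3·tan 29.60° = 9.828 m.
Layer 2: sin θ = p·1007 = 0.6870 → θ = 43.39°; offset = 16.0·tan 43.39° = 15.127 m.
Σ offsets = 24.955 m.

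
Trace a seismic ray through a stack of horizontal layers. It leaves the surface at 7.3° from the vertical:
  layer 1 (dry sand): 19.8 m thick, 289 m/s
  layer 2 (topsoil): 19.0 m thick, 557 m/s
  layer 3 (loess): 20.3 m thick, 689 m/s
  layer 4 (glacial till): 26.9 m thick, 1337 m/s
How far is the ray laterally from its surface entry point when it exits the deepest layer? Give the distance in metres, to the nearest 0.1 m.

p = sin θ₁/V₁ = sin 7.3°/289 = 4.3967e-04 s/m is conserved through the stack.
Layer 1: θ = 7.30°; offset = 19.8·tan 7.30° = 2.536 m.
Layer 2: sin θ = p·557 = 0.2449 → θ = 14.18°; offset = 19.0·tan 14.18° = 4.799 m.
Layer 3: sin θ = p·689 = 0.3029 → θ = 17.63°; offset = 20.3·tan 17.63° = 6.453 m.
Layer 4: sin θ = p·1337 = 0.5878 → θ = 36.00°; offset = 26.9·tan 36.00° = 19.547 m.
Total horizontal offset = 33.335 m.

33.3 m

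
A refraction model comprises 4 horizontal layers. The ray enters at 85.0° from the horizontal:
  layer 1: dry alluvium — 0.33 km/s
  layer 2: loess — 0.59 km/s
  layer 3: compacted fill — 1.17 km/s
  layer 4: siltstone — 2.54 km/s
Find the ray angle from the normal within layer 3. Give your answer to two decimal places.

From the normal: θ₁ = 90° − 85.0° = 5.0°.
Ray parameter p = sin 5.0° / 0.33 = 2.6411e-01 s/km.
sin θ_3 = p·V_3 = 2.6411e-01 × 1.17 = 0.3090.
θ_3 = 18.00° from the vertical.

18.00°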